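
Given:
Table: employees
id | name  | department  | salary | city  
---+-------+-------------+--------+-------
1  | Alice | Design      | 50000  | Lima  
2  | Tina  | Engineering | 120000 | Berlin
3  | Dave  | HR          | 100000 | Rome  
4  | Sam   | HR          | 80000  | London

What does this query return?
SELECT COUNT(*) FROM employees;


COUNT(*) counts all rows

4


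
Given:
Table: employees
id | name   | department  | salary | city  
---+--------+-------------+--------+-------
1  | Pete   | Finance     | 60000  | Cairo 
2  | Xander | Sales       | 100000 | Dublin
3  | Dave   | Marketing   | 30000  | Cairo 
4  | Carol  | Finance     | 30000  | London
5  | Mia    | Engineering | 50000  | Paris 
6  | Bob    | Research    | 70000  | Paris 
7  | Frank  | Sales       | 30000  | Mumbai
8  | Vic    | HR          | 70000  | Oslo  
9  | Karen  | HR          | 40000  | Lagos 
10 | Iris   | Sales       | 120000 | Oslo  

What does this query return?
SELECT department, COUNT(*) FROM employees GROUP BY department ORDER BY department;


Assigning each row to its department group:
  Pete -> Finance
  Xander -> Sales
  Dave -> Marketing
  Carol -> Finance
  Mia -> Engineering
  Bob -> Research
  Frank -> Sales
  Vic -> HR
  Karen -> HR
  Iris -> Sales


6 groups:
Engineering, 1
Finance, 2
HR, 2
Marketing, 1
Research, 1
Sales, 3


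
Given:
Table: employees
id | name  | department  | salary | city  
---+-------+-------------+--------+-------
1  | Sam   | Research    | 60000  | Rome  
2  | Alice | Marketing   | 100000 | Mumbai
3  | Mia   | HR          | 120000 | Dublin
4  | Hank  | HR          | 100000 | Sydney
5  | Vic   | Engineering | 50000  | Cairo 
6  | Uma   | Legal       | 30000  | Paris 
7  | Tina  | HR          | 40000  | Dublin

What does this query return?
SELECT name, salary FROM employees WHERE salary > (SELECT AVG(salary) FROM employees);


Subquery: AVG(salary) = 71428.57
Filtering: salary > 71428.57
  Alice (100000) -> MATCH
  Mia (120000) -> MATCH
  Hank (100000) -> MATCH


3 rows:
Alice, 100000
Mia, 120000
Hank, 100000


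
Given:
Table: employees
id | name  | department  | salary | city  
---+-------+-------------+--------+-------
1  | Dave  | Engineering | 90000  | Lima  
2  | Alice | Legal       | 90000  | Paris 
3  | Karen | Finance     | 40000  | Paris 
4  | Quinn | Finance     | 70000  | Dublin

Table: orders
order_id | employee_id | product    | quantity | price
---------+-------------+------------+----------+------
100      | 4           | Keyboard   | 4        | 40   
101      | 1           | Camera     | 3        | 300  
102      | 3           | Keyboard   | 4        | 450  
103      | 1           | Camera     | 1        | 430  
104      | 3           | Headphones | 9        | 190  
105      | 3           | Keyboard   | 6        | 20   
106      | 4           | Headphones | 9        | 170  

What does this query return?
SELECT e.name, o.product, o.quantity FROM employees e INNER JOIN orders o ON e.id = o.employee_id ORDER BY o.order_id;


Joining employees.id = orders.employee_id:
  employee Quinn (id=4) -> order Keyboard
  employee Dave (id=1) -> order Camera
  employee Karen (id=3) -> order Keyboard
  employee Dave (id=1) -> order Camera
  employee Karen (id=3) -> order Headphones
  employee Karen (id=3) -> order Keyboard
  employee Quinn (id=4) -> order Headphones


7 rows:
Quinn, Keyboard, 4
Dave, Camera, 3
Karen, Keyboard, 4
Dave, Camera, 1
Karen, Headphones, 9
Karen, Keyboard, 6
Quinn, Headphones, 9


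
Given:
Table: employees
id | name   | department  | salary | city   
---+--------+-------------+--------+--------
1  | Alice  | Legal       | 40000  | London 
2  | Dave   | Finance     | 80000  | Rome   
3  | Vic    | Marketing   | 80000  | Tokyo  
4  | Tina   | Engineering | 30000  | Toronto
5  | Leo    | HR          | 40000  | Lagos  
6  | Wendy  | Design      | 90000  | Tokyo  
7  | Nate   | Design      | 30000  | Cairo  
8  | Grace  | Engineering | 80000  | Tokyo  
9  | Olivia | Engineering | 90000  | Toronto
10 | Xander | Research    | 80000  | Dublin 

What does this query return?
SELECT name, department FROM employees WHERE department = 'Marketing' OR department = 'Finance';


Filtering: department = 'Marketing' OR 'Finance'
Matching: 2 rows

2 rows:
Dave, Finance
Vic, Marketing


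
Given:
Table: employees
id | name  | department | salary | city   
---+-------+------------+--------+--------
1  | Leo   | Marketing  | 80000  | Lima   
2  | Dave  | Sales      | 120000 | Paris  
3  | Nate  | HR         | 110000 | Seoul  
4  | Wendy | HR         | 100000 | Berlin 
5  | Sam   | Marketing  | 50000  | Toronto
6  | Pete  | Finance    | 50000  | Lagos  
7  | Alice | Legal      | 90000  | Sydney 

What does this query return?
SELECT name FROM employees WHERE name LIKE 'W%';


LIKE 'W%' matches names starting with 'W'
Matching: 1

1 rows:
Wendy


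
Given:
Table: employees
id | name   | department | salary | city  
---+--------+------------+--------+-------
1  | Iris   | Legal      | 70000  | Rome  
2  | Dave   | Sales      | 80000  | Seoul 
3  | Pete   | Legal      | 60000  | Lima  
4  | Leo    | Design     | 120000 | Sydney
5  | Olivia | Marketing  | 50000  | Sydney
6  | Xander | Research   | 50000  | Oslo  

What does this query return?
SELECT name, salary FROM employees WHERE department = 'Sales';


Filtering: department = 'Sales'
Matching rows: 1

1 rows:
Dave, 80000


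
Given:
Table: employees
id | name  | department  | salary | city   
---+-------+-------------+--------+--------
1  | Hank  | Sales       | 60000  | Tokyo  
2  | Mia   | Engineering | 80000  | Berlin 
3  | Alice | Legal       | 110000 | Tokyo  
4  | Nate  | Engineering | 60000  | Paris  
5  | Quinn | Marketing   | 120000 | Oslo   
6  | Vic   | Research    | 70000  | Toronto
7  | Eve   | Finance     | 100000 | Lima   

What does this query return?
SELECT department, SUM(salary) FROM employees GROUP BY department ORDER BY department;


Summing salary within each department:
  Engineering: 80000 + 60000 = 140000
  Finance: 100000 = 100000
  Legal: 110000 = 110000
  Marketing: 120000 = 120000
  Research: 70000 = 70000
  Sales: 60000 = 60000


6 groups:
Engineering, 140000
Finance, 100000
Legal, 110000
Marketing, 120000
Research, 70000
Sales, 60000


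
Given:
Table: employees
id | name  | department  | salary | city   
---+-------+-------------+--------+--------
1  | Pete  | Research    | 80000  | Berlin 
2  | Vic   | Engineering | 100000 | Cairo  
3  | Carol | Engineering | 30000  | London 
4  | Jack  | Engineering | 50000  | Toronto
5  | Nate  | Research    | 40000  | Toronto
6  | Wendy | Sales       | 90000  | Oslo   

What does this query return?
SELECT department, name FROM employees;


Projecting columns: department, name

6 rows:
Research, Pete
Engineering, Vic
Engineering, Carol
Engineering, Jack
Research, Nate
Sales, Wendy


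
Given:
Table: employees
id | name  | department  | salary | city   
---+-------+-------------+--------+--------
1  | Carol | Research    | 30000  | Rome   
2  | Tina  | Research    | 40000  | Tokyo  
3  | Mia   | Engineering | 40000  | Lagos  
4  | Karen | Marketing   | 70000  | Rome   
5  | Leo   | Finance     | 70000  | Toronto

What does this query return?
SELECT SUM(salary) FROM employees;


SUM(salary) = 30000 + 40000 + 40000 + 70000 + 70000 = 250000

250000


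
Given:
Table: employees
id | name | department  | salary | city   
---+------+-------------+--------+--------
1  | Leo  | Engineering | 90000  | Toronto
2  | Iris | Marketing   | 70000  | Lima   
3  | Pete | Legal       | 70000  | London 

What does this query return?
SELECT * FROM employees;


SELECT * returns all 3 rows with all columns

3 rows:
1, Leo, Engineering, 90000, Toronto
2, Iris, Marketing, 70000, Lima
3, Pete, Legal, 70000, London


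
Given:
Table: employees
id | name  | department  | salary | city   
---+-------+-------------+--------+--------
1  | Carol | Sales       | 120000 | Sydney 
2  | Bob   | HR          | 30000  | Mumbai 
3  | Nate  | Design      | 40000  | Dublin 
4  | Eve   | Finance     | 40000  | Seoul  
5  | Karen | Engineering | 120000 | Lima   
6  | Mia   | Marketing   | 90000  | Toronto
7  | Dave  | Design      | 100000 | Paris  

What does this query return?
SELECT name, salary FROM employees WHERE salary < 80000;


Filtering: salary < 80000
Matching: 3 rows

3 rows:
Bob, 30000
Nate, 40000
Eve, 40000


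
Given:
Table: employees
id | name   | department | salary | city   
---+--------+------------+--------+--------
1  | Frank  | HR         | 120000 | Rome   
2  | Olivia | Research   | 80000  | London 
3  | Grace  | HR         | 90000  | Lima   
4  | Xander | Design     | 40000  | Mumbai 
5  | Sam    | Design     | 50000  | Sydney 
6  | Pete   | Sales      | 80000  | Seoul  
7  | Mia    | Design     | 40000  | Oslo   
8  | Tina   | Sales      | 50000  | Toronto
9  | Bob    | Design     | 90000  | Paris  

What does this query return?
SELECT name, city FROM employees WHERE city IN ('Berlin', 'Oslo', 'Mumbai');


Filtering: city IN ('Berlin', 'Oslo', 'Mumbai')
Matching: 2 rows

2 rows:
Xander, Mumbai
Mia, Oslo


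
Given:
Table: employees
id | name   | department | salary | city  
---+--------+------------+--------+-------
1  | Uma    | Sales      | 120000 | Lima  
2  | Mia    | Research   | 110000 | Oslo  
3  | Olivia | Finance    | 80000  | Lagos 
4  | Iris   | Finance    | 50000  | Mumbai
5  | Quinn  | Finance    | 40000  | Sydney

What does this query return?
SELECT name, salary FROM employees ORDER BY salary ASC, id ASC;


Sorting by salary ASC, then id ASC for ties

5 rows:
Quinn, 40000
Iris, 50000
Olivia, 80000
Mia, 110000
Uma, 120000


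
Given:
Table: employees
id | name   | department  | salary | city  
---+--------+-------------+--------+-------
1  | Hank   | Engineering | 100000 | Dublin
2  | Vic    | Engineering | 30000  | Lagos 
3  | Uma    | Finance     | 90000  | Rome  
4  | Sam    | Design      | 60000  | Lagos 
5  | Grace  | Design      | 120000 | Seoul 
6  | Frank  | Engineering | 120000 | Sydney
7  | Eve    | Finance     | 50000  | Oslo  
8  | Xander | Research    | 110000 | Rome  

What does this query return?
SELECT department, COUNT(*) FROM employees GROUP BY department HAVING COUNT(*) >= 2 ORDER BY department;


Groups with count >= 2:
  Design: 2 -> PASS
  Engineering: 3 -> PASS
  Finance: 2 -> PASS
  Research: 1 -> filtered out


3 groups:
Design, 2
Engineering, 3
Finance, 2


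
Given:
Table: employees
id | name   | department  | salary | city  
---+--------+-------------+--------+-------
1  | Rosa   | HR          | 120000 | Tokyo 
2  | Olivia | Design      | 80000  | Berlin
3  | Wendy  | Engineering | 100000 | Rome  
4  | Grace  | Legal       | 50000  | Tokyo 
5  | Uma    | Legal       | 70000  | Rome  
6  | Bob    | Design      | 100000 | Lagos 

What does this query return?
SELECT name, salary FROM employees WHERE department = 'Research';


Filtering: department = 'Research'
Matching rows: 0

Empty result set (0 rows)


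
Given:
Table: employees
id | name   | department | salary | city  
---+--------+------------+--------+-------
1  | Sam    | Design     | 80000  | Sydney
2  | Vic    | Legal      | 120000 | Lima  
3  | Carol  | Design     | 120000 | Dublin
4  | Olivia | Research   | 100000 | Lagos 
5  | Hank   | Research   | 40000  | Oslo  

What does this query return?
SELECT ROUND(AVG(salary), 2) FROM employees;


SUM(salary) = 460000
COUNT = 5
ROUND(AVG, 2) = ROUND(460000 / 5, 2) = 92000.0

92000.0


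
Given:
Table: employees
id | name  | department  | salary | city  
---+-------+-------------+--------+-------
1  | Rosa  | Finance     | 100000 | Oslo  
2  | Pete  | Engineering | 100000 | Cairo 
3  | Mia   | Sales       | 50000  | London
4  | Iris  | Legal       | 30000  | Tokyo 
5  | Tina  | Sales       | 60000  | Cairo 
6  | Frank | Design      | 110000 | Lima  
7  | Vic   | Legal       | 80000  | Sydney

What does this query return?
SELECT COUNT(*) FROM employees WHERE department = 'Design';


Counting rows where department = 'Design'
  Frank -> MATCH


1


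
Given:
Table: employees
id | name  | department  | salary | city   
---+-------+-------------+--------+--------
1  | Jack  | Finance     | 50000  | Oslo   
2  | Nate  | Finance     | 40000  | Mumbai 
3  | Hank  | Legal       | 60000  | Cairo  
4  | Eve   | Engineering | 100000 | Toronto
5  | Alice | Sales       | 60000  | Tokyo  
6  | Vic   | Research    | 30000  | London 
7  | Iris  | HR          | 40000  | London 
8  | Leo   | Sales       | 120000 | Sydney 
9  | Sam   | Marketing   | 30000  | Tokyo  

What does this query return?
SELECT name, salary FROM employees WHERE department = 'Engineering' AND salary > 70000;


Filtering: department = 'Engineering' AND salary > 70000
Matching: 1 rows

1 rows:
Eve, 100000


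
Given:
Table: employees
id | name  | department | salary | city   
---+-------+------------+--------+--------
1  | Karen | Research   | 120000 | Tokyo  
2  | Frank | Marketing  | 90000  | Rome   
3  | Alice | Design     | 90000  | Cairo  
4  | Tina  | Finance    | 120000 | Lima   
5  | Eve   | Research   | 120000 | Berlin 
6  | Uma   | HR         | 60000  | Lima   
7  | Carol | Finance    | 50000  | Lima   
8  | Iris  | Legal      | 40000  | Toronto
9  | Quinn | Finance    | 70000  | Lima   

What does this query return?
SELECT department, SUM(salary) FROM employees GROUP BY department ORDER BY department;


Summing salary within each department:
  Design: 90000 = 90000
  Finance: 120000 + 50000 + 70000 = 240000
  HR: 60000 = 60000
  Legal: 40000 = 40000
  Marketing: 90000 = 90000
  Research: 120000 + 120000 = 240000


6 groups:
Design, 90000
Finance, 240000
HR, 60000
Legal, 40000
Marketing, 90000
Research, 240000


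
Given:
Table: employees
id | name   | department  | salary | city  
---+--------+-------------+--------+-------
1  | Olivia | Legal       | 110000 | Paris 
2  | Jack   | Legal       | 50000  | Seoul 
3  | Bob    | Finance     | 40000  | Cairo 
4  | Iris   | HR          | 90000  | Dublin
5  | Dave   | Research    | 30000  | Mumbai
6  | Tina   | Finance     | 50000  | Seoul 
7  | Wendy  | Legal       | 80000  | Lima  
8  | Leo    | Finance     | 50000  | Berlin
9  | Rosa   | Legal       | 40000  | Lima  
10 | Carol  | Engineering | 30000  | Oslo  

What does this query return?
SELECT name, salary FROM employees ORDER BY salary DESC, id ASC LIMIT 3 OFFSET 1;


Sort by salary DESC (id ASC tiebreak), then skip 1 and take 3
Rows 2 through 4

3 rows:
Iris, 90000
Wendy, 80000
Jack, 50000


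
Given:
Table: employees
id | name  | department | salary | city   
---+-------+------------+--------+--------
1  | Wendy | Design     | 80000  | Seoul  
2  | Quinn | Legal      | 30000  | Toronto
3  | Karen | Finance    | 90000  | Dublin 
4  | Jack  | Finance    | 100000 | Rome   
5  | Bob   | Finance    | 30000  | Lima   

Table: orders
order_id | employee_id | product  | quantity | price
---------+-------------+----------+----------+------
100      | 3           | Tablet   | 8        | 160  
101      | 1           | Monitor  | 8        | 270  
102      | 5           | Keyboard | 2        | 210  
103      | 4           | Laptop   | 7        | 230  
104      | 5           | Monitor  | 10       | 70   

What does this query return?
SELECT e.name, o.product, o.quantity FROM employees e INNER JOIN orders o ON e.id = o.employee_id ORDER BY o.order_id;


Joining employees.id = orders.employee_id:
  employee Karen (id=3) -> order Tablet
  employee Wendy (id=1) -> order Monitor
  employee Bob (id=5) -> order Keyboard
  employee Jack (id=4) -> order Laptop
  employee Bob (id=5) -> order Monitor


5 rows:
Karen, Tablet, 8
Wendy, Monitor, 8
Bob, Keyboard, 2
Jack, Laptop, 7
Bob, Monitor, 10


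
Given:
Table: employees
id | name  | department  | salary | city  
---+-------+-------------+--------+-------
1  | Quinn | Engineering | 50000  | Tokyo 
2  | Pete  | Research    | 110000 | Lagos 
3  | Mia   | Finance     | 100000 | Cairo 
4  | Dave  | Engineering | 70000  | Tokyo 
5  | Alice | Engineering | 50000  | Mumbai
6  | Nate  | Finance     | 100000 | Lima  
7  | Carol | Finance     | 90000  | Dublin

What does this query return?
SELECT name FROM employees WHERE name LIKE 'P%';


LIKE 'P%' matches names starting with 'P'
Matching: 1

1 rows:
Pete


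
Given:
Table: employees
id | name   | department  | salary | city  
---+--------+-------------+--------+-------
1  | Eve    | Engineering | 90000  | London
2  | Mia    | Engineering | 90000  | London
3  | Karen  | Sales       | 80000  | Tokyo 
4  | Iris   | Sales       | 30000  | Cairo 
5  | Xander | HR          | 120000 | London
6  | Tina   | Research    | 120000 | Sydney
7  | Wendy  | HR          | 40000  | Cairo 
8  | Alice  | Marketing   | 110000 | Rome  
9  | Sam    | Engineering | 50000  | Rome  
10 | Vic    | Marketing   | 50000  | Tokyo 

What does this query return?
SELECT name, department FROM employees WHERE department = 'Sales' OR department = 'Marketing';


Filtering: department = 'Sales' OR 'Marketing'
Matching: 4 rows

4 rows:
Karen, Sales
Iris, Sales
Alice, Marketing
Vic, Marketing


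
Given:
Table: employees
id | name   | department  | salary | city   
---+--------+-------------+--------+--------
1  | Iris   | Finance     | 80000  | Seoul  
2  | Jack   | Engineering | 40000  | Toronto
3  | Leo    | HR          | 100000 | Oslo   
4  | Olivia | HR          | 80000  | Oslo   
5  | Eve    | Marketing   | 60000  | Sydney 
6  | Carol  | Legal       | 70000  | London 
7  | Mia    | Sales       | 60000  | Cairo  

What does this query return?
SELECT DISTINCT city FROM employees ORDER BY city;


All 'city' values (row order): Seoul, Toronto, Oslo, Oslo, Sydney, London, Cairo
Removing duplicates leaves 6 unique value(s).

6 values:
Cairo
London
Oslo
Seoul
Sydney
Toronto


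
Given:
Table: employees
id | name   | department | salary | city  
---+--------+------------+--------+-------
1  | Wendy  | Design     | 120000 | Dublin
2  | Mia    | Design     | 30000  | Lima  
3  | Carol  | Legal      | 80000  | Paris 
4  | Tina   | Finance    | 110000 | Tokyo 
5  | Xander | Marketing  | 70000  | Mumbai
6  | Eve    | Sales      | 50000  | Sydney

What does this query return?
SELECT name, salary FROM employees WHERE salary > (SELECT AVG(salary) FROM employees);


Subquery: AVG(salary) = 76666.67
Filtering: salary > 76666.67
  Wendy (120000) -> MATCH
  Carol (80000) -> MATCH
  Tina (110000) -> MATCH


3 rows:
Wendy, 120000
Carol, 80000
Tina, 110000


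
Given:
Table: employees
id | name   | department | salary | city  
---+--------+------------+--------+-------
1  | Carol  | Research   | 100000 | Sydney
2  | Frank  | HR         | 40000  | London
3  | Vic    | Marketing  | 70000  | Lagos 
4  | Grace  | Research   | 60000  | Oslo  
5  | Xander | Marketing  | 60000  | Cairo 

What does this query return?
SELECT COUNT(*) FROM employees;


COUNT(*) counts all rows

5


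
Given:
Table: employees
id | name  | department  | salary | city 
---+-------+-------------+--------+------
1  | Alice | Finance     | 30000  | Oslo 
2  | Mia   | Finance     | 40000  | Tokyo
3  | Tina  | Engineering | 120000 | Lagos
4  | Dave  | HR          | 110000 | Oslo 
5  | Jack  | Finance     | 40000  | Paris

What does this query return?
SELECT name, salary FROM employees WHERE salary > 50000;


Filtering: salary > 50000
Matching: 2 rows

2 rows:
Tina, 120000
Dave, 110000


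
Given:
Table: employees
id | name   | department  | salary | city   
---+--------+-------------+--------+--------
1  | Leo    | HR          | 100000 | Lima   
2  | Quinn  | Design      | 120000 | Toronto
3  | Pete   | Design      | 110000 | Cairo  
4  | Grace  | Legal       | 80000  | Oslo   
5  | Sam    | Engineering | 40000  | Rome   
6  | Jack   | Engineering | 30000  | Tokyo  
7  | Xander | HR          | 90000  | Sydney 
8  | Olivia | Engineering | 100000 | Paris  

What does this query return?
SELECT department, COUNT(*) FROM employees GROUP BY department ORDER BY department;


Assigning each row to its department group:
  Leo -> HR
  Quinn -> Design
  Pete -> Design
  Grace -> Legal
  Sam -> Engineering
  Jack -> Engineering
  Xander -> HR
  Olivia -> Engineering


4 groups:
Design, 2
Engineering, 3
HR, 2
Legal, 1


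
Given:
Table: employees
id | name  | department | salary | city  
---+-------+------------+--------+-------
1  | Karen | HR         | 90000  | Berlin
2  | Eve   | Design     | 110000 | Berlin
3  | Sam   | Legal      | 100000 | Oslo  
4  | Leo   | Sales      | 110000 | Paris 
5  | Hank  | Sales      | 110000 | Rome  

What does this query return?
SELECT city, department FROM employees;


Projecting columns: city, department

5 rows:
Berlin, HR
Berlin, Design
Oslo, Legal
Paris, Sales
Rome, Sales


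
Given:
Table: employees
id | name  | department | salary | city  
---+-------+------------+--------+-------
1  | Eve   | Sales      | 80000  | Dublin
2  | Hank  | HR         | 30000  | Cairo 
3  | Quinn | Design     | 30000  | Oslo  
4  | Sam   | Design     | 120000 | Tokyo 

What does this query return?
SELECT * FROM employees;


SELECT * returns all 4 rows with all columns

4 rows:
1, Eve, Sales, 80000, Dublin
2, Hank, HR, 30000, Cairo
3, Quinn, Design, 30000, Oslo
4, Sam, Design, 120000, Tokyo


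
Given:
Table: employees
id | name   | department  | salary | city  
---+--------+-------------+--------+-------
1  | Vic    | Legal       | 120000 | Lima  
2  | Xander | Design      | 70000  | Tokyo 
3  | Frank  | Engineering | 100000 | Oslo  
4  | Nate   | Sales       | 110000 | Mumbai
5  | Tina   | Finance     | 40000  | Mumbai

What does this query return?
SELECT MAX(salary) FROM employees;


Salaries: 120000, 70000, 100000, 110000, 40000
MAX = 120000

120000


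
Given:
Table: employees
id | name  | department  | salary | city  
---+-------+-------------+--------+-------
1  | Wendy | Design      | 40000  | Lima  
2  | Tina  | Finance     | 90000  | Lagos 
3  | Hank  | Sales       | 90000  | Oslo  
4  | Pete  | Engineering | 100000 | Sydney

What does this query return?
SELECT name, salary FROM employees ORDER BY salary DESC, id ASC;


Sorting by salary DESC, then id ASC for ties

4 rows:
Pete, 100000
Tina, 90000
Hank, 90000
Wendy, 40000


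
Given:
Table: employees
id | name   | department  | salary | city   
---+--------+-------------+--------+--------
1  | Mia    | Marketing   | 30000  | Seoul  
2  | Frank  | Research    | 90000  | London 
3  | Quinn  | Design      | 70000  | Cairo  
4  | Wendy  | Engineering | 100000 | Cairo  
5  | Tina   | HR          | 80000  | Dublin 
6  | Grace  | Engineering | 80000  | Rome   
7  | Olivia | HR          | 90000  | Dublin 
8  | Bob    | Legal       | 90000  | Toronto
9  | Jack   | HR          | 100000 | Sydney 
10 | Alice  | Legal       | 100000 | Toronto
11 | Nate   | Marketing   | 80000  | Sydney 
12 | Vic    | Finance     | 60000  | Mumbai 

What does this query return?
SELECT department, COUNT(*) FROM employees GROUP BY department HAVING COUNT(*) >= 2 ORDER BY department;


Groups with count >= 2:
  Engineering: 2 -> PASS
  HR: 3 -> PASS
  Legal: 2 -> PASS
  Marketing: 2 -> PASS
  Design: 1 -> filtered out
  Finance: 1 -> filtered out
  Research: 1 -> filtered out


4 groups:
Engineering, 2
HR, 3
Legal, 2
Marketing, 2


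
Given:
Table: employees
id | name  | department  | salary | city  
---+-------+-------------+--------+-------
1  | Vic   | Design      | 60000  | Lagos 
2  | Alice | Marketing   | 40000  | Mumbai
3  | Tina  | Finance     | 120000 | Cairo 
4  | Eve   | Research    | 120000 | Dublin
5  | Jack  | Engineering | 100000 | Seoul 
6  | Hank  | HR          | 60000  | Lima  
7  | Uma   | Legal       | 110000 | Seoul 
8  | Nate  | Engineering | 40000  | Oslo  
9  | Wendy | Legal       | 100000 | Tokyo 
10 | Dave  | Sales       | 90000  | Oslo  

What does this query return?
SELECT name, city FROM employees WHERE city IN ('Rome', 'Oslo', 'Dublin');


Filtering: city IN ('Rome', 'Oslo', 'Dublin')
Matching: 3 rows

3 rows:
Eve, Dublin
Nate, Oslo
Dave, Oslo


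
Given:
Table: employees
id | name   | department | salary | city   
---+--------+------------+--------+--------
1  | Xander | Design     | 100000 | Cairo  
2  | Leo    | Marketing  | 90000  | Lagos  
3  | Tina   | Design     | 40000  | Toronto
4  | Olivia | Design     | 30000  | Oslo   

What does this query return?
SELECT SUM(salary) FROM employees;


SUM(salary) = 100000 + 90000 + 40000 + 30000 = 260000

260000


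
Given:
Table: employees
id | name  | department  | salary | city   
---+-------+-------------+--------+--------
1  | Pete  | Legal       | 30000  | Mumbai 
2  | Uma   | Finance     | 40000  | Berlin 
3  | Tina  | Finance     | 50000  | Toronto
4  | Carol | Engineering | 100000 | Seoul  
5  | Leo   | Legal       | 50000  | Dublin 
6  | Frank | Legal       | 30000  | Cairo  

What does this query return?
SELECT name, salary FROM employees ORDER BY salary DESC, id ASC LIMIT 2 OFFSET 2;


Sort by salary DESC (id ASC tiebreak), then skip 2 and take 2
Rows 3 through 4

2 rows:
Leo, 50000
Uma, 40000


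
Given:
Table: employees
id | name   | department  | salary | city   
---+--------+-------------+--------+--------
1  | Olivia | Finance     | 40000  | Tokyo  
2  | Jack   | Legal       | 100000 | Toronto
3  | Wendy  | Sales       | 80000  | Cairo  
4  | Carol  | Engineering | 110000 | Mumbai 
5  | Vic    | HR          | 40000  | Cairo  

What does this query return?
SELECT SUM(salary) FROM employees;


SUM(salary) = 40000 + 100000 + 80000 + 110000 + 40000 = 370000

370000


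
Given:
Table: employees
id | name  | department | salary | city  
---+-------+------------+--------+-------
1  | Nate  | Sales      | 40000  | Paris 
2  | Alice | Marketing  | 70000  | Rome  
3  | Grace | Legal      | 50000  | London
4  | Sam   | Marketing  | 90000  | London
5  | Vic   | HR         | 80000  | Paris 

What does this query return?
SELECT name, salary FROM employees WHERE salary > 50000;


Filtering: salary > 50000
Matching: 3 rows

3 rows:
Alice, 70000
Sam, 90000
Vic, 80000


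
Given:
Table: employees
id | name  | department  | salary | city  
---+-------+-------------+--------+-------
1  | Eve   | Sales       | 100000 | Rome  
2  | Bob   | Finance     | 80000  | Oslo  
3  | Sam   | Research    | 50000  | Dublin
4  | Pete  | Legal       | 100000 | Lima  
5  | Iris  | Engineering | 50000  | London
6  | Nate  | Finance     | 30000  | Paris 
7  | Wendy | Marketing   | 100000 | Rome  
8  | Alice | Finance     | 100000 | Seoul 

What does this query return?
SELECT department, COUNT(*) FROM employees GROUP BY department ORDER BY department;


Assigning each row to its department group:
  Eve -> Sales
  Bob -> Finance
  Sam -> Research
  Pete -> Legal
  Iris -> Engineering
  Nate -> Finance
  Wendy -> Marketing
  Alice -> Finance


6 groups:
Engineering, 1
Finance, 3
Legal, 1
Marketing, 1
Research, 1
Sales, 1


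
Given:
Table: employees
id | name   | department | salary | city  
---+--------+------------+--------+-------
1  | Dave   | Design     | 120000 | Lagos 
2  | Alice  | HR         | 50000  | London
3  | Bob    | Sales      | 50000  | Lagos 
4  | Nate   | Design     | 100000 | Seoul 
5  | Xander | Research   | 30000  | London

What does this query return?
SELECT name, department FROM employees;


Projecting columns: name, department

5 rows:
Dave, Design
Alice, HR
Bob, Sales
Nate, Design
Xander, Research


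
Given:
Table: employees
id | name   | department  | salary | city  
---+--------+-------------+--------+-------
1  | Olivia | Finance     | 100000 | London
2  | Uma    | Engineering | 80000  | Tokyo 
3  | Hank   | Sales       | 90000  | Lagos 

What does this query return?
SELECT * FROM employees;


SELECT * returns all 3 rows with all columns

3 rows:
1, Olivia, Finance, 100000, London
2, Uma, Engineering, 80000, Tokyo
3, Hank, Sales, 90000, Lagos


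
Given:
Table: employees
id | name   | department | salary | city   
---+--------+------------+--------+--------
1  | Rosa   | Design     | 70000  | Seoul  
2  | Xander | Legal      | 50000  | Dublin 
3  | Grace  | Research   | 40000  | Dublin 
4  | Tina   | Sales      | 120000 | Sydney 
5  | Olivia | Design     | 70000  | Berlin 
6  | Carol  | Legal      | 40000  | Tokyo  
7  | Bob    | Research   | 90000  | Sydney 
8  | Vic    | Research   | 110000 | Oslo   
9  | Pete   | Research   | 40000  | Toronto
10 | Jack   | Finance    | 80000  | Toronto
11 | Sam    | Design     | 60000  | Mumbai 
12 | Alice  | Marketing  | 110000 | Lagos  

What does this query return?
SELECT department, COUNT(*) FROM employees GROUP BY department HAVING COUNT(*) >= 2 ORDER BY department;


Groups with count >= 2:
  Design: 3 -> PASS
  Legal: 2 -> PASS
  Research: 4 -> PASS
  Finance: 1 -> filtered out
  Marketing: 1 -> filtered out
  Sales: 1 -> filtered out


3 groups:
Design, 3
Legal, 2
Research, 4


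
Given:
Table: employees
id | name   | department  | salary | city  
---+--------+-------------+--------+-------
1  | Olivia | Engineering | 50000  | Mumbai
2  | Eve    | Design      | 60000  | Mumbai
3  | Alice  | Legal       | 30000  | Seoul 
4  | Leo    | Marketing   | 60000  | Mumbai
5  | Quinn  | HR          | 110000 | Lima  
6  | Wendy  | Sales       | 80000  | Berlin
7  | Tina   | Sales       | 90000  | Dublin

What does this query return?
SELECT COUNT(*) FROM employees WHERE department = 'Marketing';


Counting rows where department = 'Marketing'
  Leo -> MATCH


1


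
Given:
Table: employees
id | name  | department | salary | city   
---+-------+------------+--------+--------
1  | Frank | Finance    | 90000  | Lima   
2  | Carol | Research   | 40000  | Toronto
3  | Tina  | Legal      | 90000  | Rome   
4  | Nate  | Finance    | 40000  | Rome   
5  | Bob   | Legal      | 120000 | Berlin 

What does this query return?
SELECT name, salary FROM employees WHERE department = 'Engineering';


Filtering: department = 'Engineering'
Matching rows: 0

Empty result set (0 rows)


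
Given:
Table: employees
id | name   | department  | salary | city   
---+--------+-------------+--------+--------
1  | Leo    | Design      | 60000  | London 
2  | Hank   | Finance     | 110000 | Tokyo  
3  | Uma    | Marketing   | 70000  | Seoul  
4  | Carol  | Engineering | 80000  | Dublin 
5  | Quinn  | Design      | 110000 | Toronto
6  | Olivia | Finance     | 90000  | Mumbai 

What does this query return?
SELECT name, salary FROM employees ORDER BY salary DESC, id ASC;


Sorting by salary DESC, then id ASC for ties

6 rows:
Hank, 110000
Quinn, 110000
Olivia, 90000
Carol, 80000
Uma, 70000
Leo, 60000


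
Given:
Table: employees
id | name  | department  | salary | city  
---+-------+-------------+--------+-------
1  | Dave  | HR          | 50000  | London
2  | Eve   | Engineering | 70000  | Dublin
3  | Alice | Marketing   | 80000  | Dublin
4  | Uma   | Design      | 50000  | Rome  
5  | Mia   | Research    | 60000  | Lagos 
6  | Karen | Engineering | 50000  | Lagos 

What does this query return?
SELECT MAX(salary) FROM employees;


Salaries: 50000, 70000, 80000, 50000, 60000, 50000
MAX = 80000

80000


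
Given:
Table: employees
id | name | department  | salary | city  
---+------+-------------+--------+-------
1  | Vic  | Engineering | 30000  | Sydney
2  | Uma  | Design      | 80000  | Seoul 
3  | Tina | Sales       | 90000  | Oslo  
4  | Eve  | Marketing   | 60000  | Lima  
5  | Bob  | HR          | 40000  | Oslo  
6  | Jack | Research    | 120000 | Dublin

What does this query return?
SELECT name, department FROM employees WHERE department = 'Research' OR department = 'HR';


Filtering: department = 'Research' OR 'HR'
Matching: 2 rows

2 rows:
Bob, HR
Jack, Research


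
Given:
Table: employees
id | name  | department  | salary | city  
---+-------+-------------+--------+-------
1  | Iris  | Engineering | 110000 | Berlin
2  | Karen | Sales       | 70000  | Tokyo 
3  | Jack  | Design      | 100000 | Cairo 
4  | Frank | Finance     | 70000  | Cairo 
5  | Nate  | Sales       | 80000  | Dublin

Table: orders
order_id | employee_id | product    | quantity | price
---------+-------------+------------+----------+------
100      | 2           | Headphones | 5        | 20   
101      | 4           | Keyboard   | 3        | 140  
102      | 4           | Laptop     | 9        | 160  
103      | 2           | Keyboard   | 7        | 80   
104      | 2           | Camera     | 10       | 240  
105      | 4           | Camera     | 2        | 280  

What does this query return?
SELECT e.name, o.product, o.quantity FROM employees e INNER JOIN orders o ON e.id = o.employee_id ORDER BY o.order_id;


Joining employees.id = orders.employee_id:
  employee Karen (id=2) -> order Headphones
  employee Frank (id=4) -> order Keyboard
  employee Frank (id=4) -> order Laptop
  employee Karen (id=2) -> order Keyboard
  employee Karen (id=2) -> order Camera
  employee Frank (id=4) -> order Camera


6 rows:
Karen, Headphones, 5
Frank, Keyboard, 3
Frank, Laptop, 9
Karen, Keyboard, 7
Karen, Camera, 10
Frank, Camera, 2


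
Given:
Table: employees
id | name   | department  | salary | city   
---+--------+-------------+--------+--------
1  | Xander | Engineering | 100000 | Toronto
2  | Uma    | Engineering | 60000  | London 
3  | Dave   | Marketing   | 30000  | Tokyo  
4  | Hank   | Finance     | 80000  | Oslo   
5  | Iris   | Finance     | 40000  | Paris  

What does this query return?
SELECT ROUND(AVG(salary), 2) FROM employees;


SUM(salary) = 310000
COUNT = 5
ROUND(AVG, 2) = ROUND(310000 / 5, 2) = 62000.0

62000.0


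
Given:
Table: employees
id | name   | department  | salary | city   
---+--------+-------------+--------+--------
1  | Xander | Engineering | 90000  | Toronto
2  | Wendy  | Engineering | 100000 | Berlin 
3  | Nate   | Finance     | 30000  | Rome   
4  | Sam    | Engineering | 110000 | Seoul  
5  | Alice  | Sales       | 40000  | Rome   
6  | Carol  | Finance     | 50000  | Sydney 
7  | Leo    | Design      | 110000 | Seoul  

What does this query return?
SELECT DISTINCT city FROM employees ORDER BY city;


All 'city' values (row order): Toronto, Berlin, Rome, Seoul, Rome, Sydney, Seoul
Removing duplicates leaves 5 unique value(s).

5 values:
Berlin
Rome
Seoul
Sydney
Toronto


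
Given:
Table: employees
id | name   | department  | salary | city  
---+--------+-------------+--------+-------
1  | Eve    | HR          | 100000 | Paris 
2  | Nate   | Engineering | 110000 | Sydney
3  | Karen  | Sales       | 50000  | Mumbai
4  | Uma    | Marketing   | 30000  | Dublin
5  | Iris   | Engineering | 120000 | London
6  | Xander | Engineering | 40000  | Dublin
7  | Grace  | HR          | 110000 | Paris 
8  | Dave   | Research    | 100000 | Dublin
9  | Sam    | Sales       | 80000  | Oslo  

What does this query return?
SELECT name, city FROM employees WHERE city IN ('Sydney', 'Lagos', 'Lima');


Filtering: city IN ('Sydney', 'Lagos', 'Lima')
Matching: 1 rows

1 rows:
Nate, Sydney


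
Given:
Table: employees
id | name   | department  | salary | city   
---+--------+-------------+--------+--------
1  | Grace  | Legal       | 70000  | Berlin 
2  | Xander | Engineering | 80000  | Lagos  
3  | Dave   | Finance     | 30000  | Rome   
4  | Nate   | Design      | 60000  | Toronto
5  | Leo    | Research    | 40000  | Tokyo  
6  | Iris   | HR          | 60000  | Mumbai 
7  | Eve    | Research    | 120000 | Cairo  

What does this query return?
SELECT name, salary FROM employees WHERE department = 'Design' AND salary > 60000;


Filtering: department = 'Design' AND salary > 60000
Matching: 0 rows

Empty result set (0 rows)


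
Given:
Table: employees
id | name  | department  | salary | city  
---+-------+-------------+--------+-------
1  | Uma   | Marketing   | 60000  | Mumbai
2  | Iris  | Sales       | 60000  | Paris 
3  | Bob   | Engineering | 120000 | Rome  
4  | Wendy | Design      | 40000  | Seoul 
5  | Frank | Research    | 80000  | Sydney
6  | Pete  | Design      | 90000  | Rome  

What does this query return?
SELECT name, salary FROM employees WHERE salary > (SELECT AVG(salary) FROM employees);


Subquery: AVG(salary) = 75000.0
Filtering: salary > 75000.0
  Bob (120000) -> MATCH
  Frank (80000) -> MATCH
  Pete (90000) -> MATCH


3 rows:
Bob, 120000
Frank, 80000
Pete, 90000


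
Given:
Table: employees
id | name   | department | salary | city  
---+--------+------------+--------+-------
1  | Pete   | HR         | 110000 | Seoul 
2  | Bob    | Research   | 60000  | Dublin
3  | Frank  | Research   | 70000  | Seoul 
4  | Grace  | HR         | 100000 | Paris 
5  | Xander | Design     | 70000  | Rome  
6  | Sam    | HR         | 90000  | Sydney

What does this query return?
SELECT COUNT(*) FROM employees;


COUNT(*) counts all rows

6


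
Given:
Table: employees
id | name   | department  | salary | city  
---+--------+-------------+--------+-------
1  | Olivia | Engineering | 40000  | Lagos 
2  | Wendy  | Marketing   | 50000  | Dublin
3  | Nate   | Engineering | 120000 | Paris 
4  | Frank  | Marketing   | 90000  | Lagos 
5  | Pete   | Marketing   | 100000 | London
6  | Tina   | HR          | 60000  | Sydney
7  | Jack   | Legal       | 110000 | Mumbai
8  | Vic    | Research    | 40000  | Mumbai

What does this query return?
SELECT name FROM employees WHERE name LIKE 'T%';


LIKE 'T%' matches names starting with 'T'
Matching: 1

1 rows:
Tina


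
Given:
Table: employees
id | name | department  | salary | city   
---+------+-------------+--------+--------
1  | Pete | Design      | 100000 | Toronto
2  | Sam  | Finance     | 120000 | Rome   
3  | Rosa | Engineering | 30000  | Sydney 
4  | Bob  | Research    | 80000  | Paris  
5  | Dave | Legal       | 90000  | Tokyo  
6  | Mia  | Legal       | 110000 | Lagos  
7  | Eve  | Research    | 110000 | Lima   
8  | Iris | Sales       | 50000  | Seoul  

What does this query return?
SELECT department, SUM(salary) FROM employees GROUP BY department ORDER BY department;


Summing salary within each department:
  Design: 100000 = 100000
  Engineering: 30000 = 30000
  Finance: 120000 = 120000
  Legal: 90000 + 110000 = 200000
  Research: 80000 + 110000 = 190000
  Sales: 50000 = 50000


6 groups:
Design, 100000
Engineering, 30000
Finance, 120000
Legal, 200000
Research, 190000
Sales, 50000


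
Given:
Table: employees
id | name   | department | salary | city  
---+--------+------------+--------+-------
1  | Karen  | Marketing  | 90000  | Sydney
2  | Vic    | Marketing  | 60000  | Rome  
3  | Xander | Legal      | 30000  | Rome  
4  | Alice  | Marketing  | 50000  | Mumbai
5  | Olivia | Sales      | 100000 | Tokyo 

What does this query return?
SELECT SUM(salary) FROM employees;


SUM(salary) = 90000 + 60000 + 30000 + 50000 + 100000 = 330000

330000


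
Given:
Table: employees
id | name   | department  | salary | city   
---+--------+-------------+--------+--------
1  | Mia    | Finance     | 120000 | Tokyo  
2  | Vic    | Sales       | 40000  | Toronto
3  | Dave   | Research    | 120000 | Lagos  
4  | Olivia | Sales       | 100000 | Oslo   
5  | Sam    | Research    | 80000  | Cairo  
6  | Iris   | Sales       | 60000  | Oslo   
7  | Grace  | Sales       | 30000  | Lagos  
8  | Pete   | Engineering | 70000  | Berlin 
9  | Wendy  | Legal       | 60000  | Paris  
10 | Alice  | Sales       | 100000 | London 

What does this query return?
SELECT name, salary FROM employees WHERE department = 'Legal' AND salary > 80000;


Filtering: department = 'Legal' AND salary > 80000
Matching: 0 rows

Empty result set (0 rows)


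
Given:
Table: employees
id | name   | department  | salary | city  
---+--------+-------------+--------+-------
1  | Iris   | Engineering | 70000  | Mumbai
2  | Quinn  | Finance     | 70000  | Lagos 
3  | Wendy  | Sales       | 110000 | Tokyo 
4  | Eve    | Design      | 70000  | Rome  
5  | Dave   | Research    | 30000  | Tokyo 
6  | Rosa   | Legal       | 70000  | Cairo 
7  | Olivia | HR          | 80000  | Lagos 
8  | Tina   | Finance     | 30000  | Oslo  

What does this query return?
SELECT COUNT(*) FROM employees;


COUNT(*) counts all rows

8


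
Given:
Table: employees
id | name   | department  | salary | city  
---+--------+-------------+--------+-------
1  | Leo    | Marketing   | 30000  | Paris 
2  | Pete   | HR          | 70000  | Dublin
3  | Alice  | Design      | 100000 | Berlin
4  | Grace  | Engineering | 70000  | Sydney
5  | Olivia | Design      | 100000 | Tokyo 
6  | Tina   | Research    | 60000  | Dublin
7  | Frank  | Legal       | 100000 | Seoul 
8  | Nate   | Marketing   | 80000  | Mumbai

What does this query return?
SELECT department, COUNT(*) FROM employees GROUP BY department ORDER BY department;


Assigning each row to its department group:
  Leo -> Marketing
  Pete -> HR
  Alice -> Design
  Grace -> Engineering
  Olivia -> Design
  Tina -> Research
  Frank -> Legal
  Nate -> Marketing


6 groups:
Design, 2
Engineering, 1
HR, 1
Legal, 1
Marketing, 2
Research, 1
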